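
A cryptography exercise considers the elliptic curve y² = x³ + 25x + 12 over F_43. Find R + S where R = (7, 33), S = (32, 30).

(7, 33) + (32, 30). λ = (30 - 33)/(32 - 7) ≡ 40/25 mod 43. 25⁻¹ ≡ 31 (mod 43), so λ ≡ 36.
  x = λ² - 7 - 32 = 1296 - 39 ≡ 10; y = λ·(7 - 10) - 33 ≡ 31. → (10, 31)

(10, 31)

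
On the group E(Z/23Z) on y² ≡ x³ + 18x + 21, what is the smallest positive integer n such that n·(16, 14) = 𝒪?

10

2P: tangent at (16, 14): λ = (3·16² + 18)/(2·14) ≡ 4/5. 5⁻¹ ≡ 14 (mod 23) since 5·14 = 70 ≡ 1, so λ ≡ 4·14 ≡ 10.
  x = λ² - 16 - 16 = 100 - 32 ≡ 22; y = λ·(16 - 22) - 14 ≡ 18. → (22, 18)
3P: (22, 18) + (16, 14). λ = (14 - 18)/(16 - 22) ≡ 19/17 mod 23. 17⁻¹ ≡ 19 (mod 23) since 17·19 = 323 ≡ 1, so λ ≡ 16.
  x = λ² - 22 - 16 = 256 - 38 ≡ 11; y = λ·(22 - 11) - 18 ≡ 20. → (11, 20)
4P: (11, 20) + (16, 14). λ = (14 - 20)/(16 - 11) ≡ 17/5 mod 23. 5⁻¹ ≡ 14 (mod 23), so λ ≡ 8.
  x = λ² - 11 - 16 = 64 - 27 ≡ 14; y = λ·(11 - 14) - 20 ≡ 2. → (14, 2)
5P: (14, 2) + (16, 14). λ = (14 - 2)/(16 - 14) ≡ 12/2 mod 23. 2⁻¹ ≡ 12 (mod 23) since 2·12 = 24 ≡ 1, so λ ≡ 6.
  x = λ² - 14 - 16 = 36 - 30 ≡ 6; y = λ·(14 - 6) - 2 ≡ 0. → (6, 0)
6P: (6, 0) + (16, 14). λ = (14 - 0)/(16 - 6) ≡ 14/10 mod 23. 10⁻¹ ≡ 7 (mod 23), so λ ≡ 6.
  x = λ² - 6 - 16 = 36 - 22 ≡ 14; y = λ·(6 - 14) - 0 ≡ 21. → (14, 21)
7P: (14, 21) + (16, 14). λ = (14 - 21)/(16 - 14) ≡ 16/2 mod 23. 2⁻¹ ≡ 12 (mod 23) since 2·12 = 24 ≡ 1, so λ ≡ 8.
  x = λ² - 14 - 16 = 64 - 30 ≡ 11; y = λ·(14 - 11) - 21 ≡ 3. → (11, 3)
8P: (11, 3) + (16, 14). λ = (14 - 3)/(16 - 11) ≡ 11/5 mod 23. 5⁻¹ ≡ 14 (mod 23) since 5·14 = 70 ≡ 1, so λ ≡ 16.
  x = λ² - 11 - 16 = 256 - 27 ≡ 22; y = λ·(11 - 22) - 3 ≡ 5. → (22, 5)
9P: (22, 5) + (16, 14). λ = (14 - 5)/(16 - 22) ≡ 9/17 mod 23. 17⁻¹ ≡ 19 (mod 23), so λ ≡ 10.
  x = λ² - 22 - 16 = 100 - 38 ≡ 16; y = λ·(22 - 16) - 5 ≡ 9. → (16, 9)
10P: (16, 9) + (16, 14): same x and y₁ ≡ -y₂, so the sum is 𝒪.
10P = 𝒪, so the order is 10.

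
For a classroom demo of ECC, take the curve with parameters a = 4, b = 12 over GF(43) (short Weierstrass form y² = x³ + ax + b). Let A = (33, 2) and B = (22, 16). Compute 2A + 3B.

(28, 24)

First 2A:
Repeated addition: build up to 2A.
2A: tangent at (33, 2): λ = (3·33² + 4)/(2·2) ≡ 3/4. 4⁻¹ ≡ 11 (mod 43) since 4·11 = 44 ≡ 1, so λ ≡ 3·11 ≡ 33.
  x = λ² - 33 - 33 = 1089 - 66 ≡ 34; y = λ·(33 - 34) - 2 ≡ 8. → (34, 8)
2A = (34, 8).
Next 3B:
Repeated addition: build up to 3B.
2B: tangent at (22, 16): λ = (3·22² + 4)/(2·16) ≡ 37/32. 32⁻¹ ≡ 39 (mod 43) since 32·39 = 1248 ≡ 1, so λ ≡ 37·39 ≡ 24.
  x = λ² - 22 - 22 = 576 - 44 ≡ 16; y = λ·(22 - 16) - 16 ≡ 42. → (16, 42)
3B: (16, 42) + (22, 16). λ = (16 - 42)/(22 - 16) ≡ 17/6 mod 43. 6⁻¹ ≡ 36 (mod 43) since 6·36 = 216 ≡ 1, so λ ≡ 10.
  x = λ² - 16 - 22 = 100 - 38 ≡ 19; y = λ·(16 - 19) - 42 ≡ 14. → (19, 14)
3B = (19, 14).
Finally 2A + 3B:
(34, 8) + (19, 14). λ = (14 - 8)/(19 - 34) ≡ 6/28 mod 43. 28⁻¹ ≡ 20 (mod 43), so λ ≡ 34.
  x = λ² - 34 - 19 = 1156 - 53 ≡ 28; y = λ·(34 - 28) - 8 ≡ 24. → (28, 24)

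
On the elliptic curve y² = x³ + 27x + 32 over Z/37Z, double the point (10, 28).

(13, 8)

tangent at (10, 28): λ = (3·10² + 27)/(2·28) ≡ 31/19. 19⁻¹ ≡ 2 (mod 37) since 19·2 = 38 ≡ 1, so λ ≡ 31·2 ≡ 25.
  x = λ² - 10 - 10 = 625 - 20 ≡ 13; y = λ·(10 - 13) - 28 ≡ 8. → (13, 8)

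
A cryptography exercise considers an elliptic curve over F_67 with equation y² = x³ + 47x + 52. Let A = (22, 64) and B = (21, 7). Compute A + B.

(22, 64) + (21, 7). λ = (7 - 64)/(21 - 22) ≡ 10/66 mod 67. 66⁻¹ ≡ 66 (mod 67), so λ ≡ 57.
  x = λ² - 22 - 21 = 3249 - 43 ≡ 57; y = λ·(22 - 57) - 64 ≡ 18. → (57, 18)

(57, 18)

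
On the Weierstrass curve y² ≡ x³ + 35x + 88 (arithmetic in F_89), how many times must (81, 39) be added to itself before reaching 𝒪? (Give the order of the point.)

8

2P: tangent at (81, 39): λ = (3·81² + 35)/(2·39) ≡ 49/78. 78⁻¹ ≡ 8 (mod 89) since 78·8 = 624 ≡ 1, so λ ≡ 49·8 ≡ 36.
  x = λ² - 81 - 81 = 1296 - 162 ≡ 66; y = λ·(81 - 66) - 39 ≡ 56. → (66, 56)
3P: (66, 56) + (81, 39). λ = (39 - 56)/(81 - 66) ≡ 72/15 mod 89. 15⁻¹ ≡ 6 (mod 89) since 15·6 = 90 ≡ 1, so λ ≡ 76.
  x = λ² - 66 - 81 = 5776 - 147 ≡ 22; y = λ·(66 - 22) - 56 ≡ 84. → (22, 84)
4P: (22, 84) + (81, 39). λ = (39 - 84)/(81 - 22) ≡ 44/59 mod 89. 59⁻¹ ≡ 86 (mod 89), so λ ≡ 46.
  x = λ² - 22 - 81 = 2116 - 103 ≡ 55; y = λ·(22 - 55) - 84 ≡ 0. → (55, 0)
5P: (55, 0) + (81, 39). λ = (39 - 0)/(81 - 55) ≡ 39/26 mod 89. 26⁻¹ ≡ 24 (mod 89) since 26·24 = 624 ≡ 1, so λ ≡ 46.
  x = λ² - 55 - 81 = 2116 - 136 ≡ 22; y = λ·(55 - 22) - 0 ≡ 5. → (22, 5)
6P: (22, 5) + (81, 39). λ = (39 - 5)/(81 - 22) ≡ 34/59 mod 89. 59⁻¹ ≡ 86 (mod 89), so λ ≡ 76.
  x = λ² - 22 - 81 = 5776 - 103 ≡ 66; y = λ·(22 - 66) - 5 ≡ 33. → (66, 33)
7P: (66, 33) + (81, 39). λ = (39 - 33)/(81 - 66) ≡ 6/15 mod 89. 15⁻¹ ≡ 6 (mod 89) since 15·6 = 90 ≡ 1, so λ ≡ 36.
  x = λ² - 66 - 81 = 1296 - 147 ≡ 81; y = λ·(66 - 81) - 33 ≡ 50. → (81, 50)
8P: (81, 50) + (81, 39): same x and y₁ ≡ -y₂, so the sum is 𝒪.
8P = 𝒪, so the order is 8.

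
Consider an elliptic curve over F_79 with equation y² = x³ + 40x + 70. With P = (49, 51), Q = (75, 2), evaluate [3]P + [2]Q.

First 3P:
Repeated addition: build up to 3P.
2P: tangent at (49, 51): λ = (3·49² + 40)/(2·51) ≡ 54/23. 23⁻¹ ≡ 55 (mod 79) since 23·55 = 1265 ≡ 1, so λ ≡ 54·55 ≡ 47.
  x = λ² - 49 - 49 = 2209 - 98 ≡ 57; y = λ·(49 - 57) - 51 ≡ 47. → (57, 47)
3P: (57, 47) + (49, 51). λ = (51 - 47)/(49 - 57) ≡ 4/71 mod 79. 71⁻¹ ≡ 69 (mod 79), so λ ≡ 39.
  x = λ² - 57 - 49 = 1521 - 106 ≡ 72; y = λ·(57 - 72) - 47 ≡ 0. → (72, 0)
3P = (72, 0).
Next 2Q:
Repeated addition: build up to 2Q.
2Q: tangent at (75, 2): λ = (3·75² + 40)/(2·2) ≡ 9/4. 4⁻¹ ≡ 20 (mod 79), so λ ≡ 9·20 ≡ 22.
  x = λ² - 75 - 75 = 484 - 150 ≡ 18; y = λ·(75 - 18) - 2 ≡ 67. → (18, 67)
2Q = (18, 67).
Finally 3P + 2Q:
(72, 0) + (18, 67). λ = (67 - 0)/(18 - 72) ≡ 67/25 mod 79. 25⁻¹ ≡ 19 (mod 79), so λ ≡ 9.
  x = λ² - 72 - 18 = 81 - 90 ≡ 70; y = λ·(72 - 70) - 0 ≡ 18. → (70, 18)

(70, 18)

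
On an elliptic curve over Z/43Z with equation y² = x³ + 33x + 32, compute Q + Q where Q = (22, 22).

tangent at (22, 22): λ = (3·22² + 33)/(2·22) ≡ 23/1. 1⁻¹ ≡ 1 (mod 43), so λ ≡ 23·1 ≡ 23.
  x = λ² - 22 - 22 = 529 - 44 ≡ 12; y = λ·(22 - 12) - 22 ≡ 36. → (12, 36)

(12, 36)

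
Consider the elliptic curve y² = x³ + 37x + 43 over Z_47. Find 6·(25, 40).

(33, 27)

Write G = (25, 40).
Double-and-add on 6 = (110)₂. Start with G = (25, 40) for the leading 1-bit.
double: tangent at (25, 40): λ = (3·25² + 37)/(2·40) ≡ 32/33. 33⁻¹ ≡ 10 (mod 47) since 33·10 = 330 ≡ 1, so λ ≡ 32·10 ≡ 38.
  x = λ² - 25 - 25 = 1444 - 50 ≡ 31; y = λ·(25 - 31) - 40 ≡ 14. → (31, 14)
add G: (31, 14) + (25, 40). λ = (40 - 14)/(25 - 31) ≡ 26/41 mod 47. 41⁻¹ ≡ 39 (mod 47), so λ ≡ 27.
  x = λ² - 31 - 25 = 729 - 56 ≡ 15; y = λ·(31 - 15) - 14 ≡ 42. → (15, 42)
double: tangent at (15, 42): λ = (3·15² + 37)/(2·42) ≡ 7/37. 37⁻¹ ≡ 14 (mod 47) since 37·14 = 518 ≡ 1, so λ ≡ 7·14 ≡ 4.
  x = λ² - 15 - 15 = 16 - 30 ≡ 33; y = λ·(15 - 33) - 42 ≡ 27. → (33, 27)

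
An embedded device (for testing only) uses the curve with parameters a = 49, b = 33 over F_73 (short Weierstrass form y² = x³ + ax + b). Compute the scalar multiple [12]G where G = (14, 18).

(63, 21)

Double-and-add on 12 = (1100)₂. Start with G = (14, 18) for the leading 1-bit.
double: tangent at (14, 18): λ = (3·14² + 49)/(2·18) ≡ 53/36. 36⁻¹ ≡ 71 (mod 73), so λ ≡ 53·71 ≡ 40.
  x = λ² - 14 - 14 = 1600 - 28 ≡ 39; y = λ·(14 - 39) - 18 ≡ 4. → (39, 4)
add G: (39, 4) + (14, 18). λ = (18 - 4)/(14 - 39) ≡ 14/48 mod 73. 48⁻¹ ≡ 35 (mod 73), so λ ≡ 52.
  x = λ² - 39 - 14 = 2704 - 53 ≡ 23; y = λ·(39 - 23) - 4 ≡ 25. → (23, 25)
double: tangent at (23, 25): λ = (3·23² + 49)/(2·25) ≡ 30/50. 50⁻¹ ≡ 19 (mod 73) since 50·19 = 950 ≡ 1, so λ ≡ 30·19 ≡ 59.
  x = λ² - 23 - 23 = 3481 - 46 ≡ 4; y = λ·(23 - 4) - 25 ≡ 1. → (4, 1)
double: tangent at (4, 1): λ = (3·4² + 49)/(2·1) ≡ 24/2. 2⁻¹ ≡ 37 (mod 73), so λ ≡ 24·37 ≡ 12.
  x = λ² - 4 - 4 = 144 - 8 ≡ 63; y = λ·(4 - 63) - 1 ≡ 21. → (63, 21)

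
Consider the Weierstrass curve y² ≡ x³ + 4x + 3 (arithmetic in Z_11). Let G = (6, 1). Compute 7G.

(7, 0)

Repeated addition: build up to 7G.
2G: tangent at (6, 1): λ = (3·6² + 4)/(2·1) ≡ 2/2. 2⁻¹ ≡ 6 (mod 11), so λ ≡ 2·6 ≡ 1.
  x = λ² - 6 - 6 = 1 - 12 ≡ 0; y = λ·(6 - 0) - 1 ≡ 5. → (0, 5)
3G: (0, 5) + (6, 1). λ = (1 - 5)/(6 - 0) ≡ 7/6 mod 11. 6⁻¹ ≡ 2 (mod 11) since 6·2 = 12 ≡ 1, so λ ≡ 3.
  x = λ² - 0 - 6 = 9 - 6 ≡ 3; y = λ·(0 - 3) - 5 ≡ 8. → (3, 8)
4G: (3, 8) + (6, 1). λ = (1 - 8)/(6 - 3) ≡ 4/3 mod 11. 3⁻¹ ≡ 4 (mod 11) since 3·4 = 12 ≡ 1, so λ ≡ 5.
  x = λ² - 3 - 6 = 25 - 9 ≡ 5; y = λ·(3 - 5) - 8 ≡ 4. → (5, 4)
5G: (5, 4) + (6, 1). λ = (1 - 4)/(6 - 5) ≡ 8/1 mod 11. 1⁻¹ ≡ 1 (mod 11), so λ ≡ 8.
  x = λ² - 5 - 6 = 64 - 11 ≡ 9; y = λ·(5 - 9) - 4 ≡ 8. → (9, 8)
6G: (9, 8) + (6, 1). λ = (1 - 8)/(6 - 9) ≡ 4/8 mod 11. 8⁻¹ ≡ 7 (mod 11) since 8·7 = 56 ≡ 1, so λ ≡ 6.
  x = λ² - 9 - 6 = 36 - 15 ≡ 10; y = λ·(9 - 10) - 8 ≡ 8. → (10, 8)
7G: (10, 8) + (6, 1). λ = (1 - 8)/(6 - 10) ≡ 4/7 mod 11. 7⁻¹ ≡ 8 (mod 11), so λ ≡ 10.
  x = λ² - 10 - 6 = 100 - 16 ≡ 7; y = λ·(10 - 7) - 8 ≡ 0. → (7, 0)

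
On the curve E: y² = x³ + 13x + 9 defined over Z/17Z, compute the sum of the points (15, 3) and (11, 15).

(15, 3) + (11, 15). λ = (15 - 3)/(11 - 15) ≡ 12/13 mod 17. 13⁻¹ ≡ 4 (mod 17), so λ ≡ 14.
  x = λ² - 15 - 11 = 196 - 26 ≡ 0; y = λ·(15 - 0) - 3 ≡ 3. → (0, 3)

(0, 3)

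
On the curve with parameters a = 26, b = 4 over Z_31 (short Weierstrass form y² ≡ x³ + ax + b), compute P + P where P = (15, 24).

(3, 4)

tangent at (15, 24): λ = (3·15² + 26)/(2·24) ≡ 19/17. 17⁻¹ ≡ 11 (mod 31), so λ ≡ 19·11 ≡ 23.
  x = λ² - 15 - 15 = 529 - 30 ≡ 3; y = λ·(15 - 3) - 24 ≡ 4. → (3, 4)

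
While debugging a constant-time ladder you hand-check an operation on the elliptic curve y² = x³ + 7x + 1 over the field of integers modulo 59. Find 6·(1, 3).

Write G = (1, 3).
Repeated addition: build up to 6G.
2G: tangent at (1, 3): λ = (3·1² + 7)/(2·3) ≡ 10/6. 6⁻¹ ≡ 10 (mod 59), so λ ≡ 10·10 ≡ 41.
  x = λ² - 1 - 1 = 1681 - 2 ≡ 27; y = λ·(1 - 27) - 3 ≡ 52. → (27, 52)
3G: (27, 52) + (1, 3). λ = (3 - 52)/(1 - 27) ≡ 10/33 mod 59. 33⁻¹ ≡ 34 (mod 59), so λ ≡ 45.
  x = λ² - 27 - 1 = 2025 - 28 ≡ 50; y = λ·(27 - 50) - 52 ≡ 34. → (50, 34)
4G: (50, 34) + (1, 3). λ = (3 - 34)/(1 - 50) ≡ 28/10 mod 59. 10⁻¹ ≡ 6 (mod 59), so λ ≡ 50.
  x = λ² - 50 - 1 = 2500 - 51 ≡ 30; y = λ·(50 - 30) - 34 ≡ 22. → (30, 22)
5G: (30, 22) + (1, 3). λ = (3 - 22)/(1 - 30) ≡ 40/30 mod 59. 30⁻¹ ≡ 2 (mod 59) since 30·2 = 60 ≡ 1, so λ ≡ 21.
  x = λ² - 30 - 1 = 441 - 31 ≡ 56; y = λ·(30 - 56) - 22 ≡ 22. → (56, 22)
6G: (56, 22) + (1, 3). λ = (3 - 22)/(1 - 56) ≡ 40/4 mod 59. 4⁻¹ ≡ 15 (mod 59), so λ ≡ 10.
  x = λ² - 56 - 1 = 100 - 57 ≡ 43; y = λ·(56 - 43) - 22 ≡ 49. → (43, 49)

(43, 49)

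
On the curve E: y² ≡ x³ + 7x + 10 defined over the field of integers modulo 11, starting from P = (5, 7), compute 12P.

Repeated addition: build up to 12P.
2P: tangent at (5, 7): λ = (3·5² + 7)/(2·7) ≡ 5/3. 3⁻¹ ≡ 4 (mod 11) since 3·4 = 12 ≡ 1, so λ ≡ 5·4 ≡ 9.
  x = λ² - 5 - 5 = 81 - 10 ≡ 5; y = λ·(5 - 5) - 7 ≡ 4. → (5, 4)
3P: (5, 4) + (5, 7): same x and y₁ ≡ -y₂, so the sum is ∞.
4P: ∞ + (5, 7) = (5, 7) (identity).
5P: tangent at (5, 7): λ = (3·5² + 7)/(2·7) ≡ 5/3. 3⁻¹ ≡ 4 (mod 11) since 3·4 = 12 ≡ 1, so λ ≡ 5·4 ≡ 9.
  x = λ² - 5 - 5 = 81 - 10 ≡ 5; y = λ·(5 - 5) - 7 ≡ 4. → (5, 4)
6P: (5, 4) + (5, 7): same x and y₁ ≡ -y₂, so the sum is ∞.
7P: ∞ + (5, 7) = (5, 7) (identity).
8P: tangent at (5, 7): λ = (3·5² + 7)/(2·7) ≡ 5/3. 3⁻¹ ≡ 4 (mod 11), so λ ≡ 5·4 ≡ 9.
  x = λ² - 5 - 5 = 81 - 10 ≡ 5; y = λ·(5 - 5) - 7 ≡ 4. → (5, 4)
9P: (5, 4) + (5, 7): same x and y₁ ≡ -y₂, so the sum is ∞.
10P: ∞ + (5, 7) = (5, 7) (identity).
11P: tangent at (5, 7): λ = (3·5² + 7)/(2·7) ≡ 5/3. 3⁻¹ ≡ 4 (mod 11), so λ ≡ 5·4 ≡ 9.
  x = λ² - 5 - 5 = 81 - 10 ≡ 5; y = λ·(5 - 5) - 7 ≡ 4. → (5, 4)
12P: (5, 4) + (5, 7): same x and y₁ ≡ -y₂, so the sum is ∞.

O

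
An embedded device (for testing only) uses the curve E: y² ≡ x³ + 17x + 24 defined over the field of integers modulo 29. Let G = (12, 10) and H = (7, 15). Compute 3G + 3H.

First 3G:
Repeated addition: build up to 3G.
2G: tangent at (12, 10): λ = (3·12² + 17)/(2·10) ≡ 14/20. 20⁻¹ ≡ 16 (mod 29), so λ ≡ 14·16 ≡ 21.
  x = λ² - 12 - 12 = 441 - 24 ≡ 11; y = λ·(12 - 11) - 10 ≡ 11. → (11, 11)
3G: (11, 11) + (12, 10). λ = (10 - 11)/(12 - 11) ≡ 28/1 mod 29. 1⁻¹ ≡ 1 (mod 29), so λ ≡ 28.
  x = λ² - 11 - 12 = 784 - 23 ≡ 7; y = λ·(11 - 7) - 11 ≡ 14. → (7, 14)
3G = (7, 14).
Next 3H:
Repeated addition: build up to 3H.
2H: tangent at (7, 15): λ = (3·7² + 17)/(2·15) ≡ 19/1. 1⁻¹ ≡ 1 (mod 29), so λ ≡ 19·1 ≡ 19.
  x = λ² - 7 - 7 = 361 - 14 ≡ 28; y = λ·(7 - 28) - 15 ≡ 21. → (28, 21)
3H: (28, 21) + (7, 15). λ = (15 - 21)/(7 - 28) ≡ 23/8 mod 29. 8⁻¹ ≡ 11 (mod 29), so λ ≡ 21.
  x = λ² - 28 - 7 = 441 - 35 ≡ 0; y = λ·(28 - 0) - 21 ≡ 16. → (0, 16)
3H = (0, 16).
Finally 3G + 3H:
(7, 14) + (0, 16). λ = (16 - 14)/(0 - 7) ≡ 2/22 mod 29. 22⁻¹ ≡ 4 (mod 29), so λ ≡ 8.
  x = λ² - 7 - 0 = 64 - 7 ≡ 28; y = λ·(7 - 28) - 14 ≡ 21. → (28, 21)

(28, 21)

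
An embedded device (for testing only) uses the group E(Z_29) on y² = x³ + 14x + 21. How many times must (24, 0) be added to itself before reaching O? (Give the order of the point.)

2P: (24, 0) + (24, 0): same x and y₁ ≡ -y₂, so the sum is O.
2P = O, so the order is 2.

2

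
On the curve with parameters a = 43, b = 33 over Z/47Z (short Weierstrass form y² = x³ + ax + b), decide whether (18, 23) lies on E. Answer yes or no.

y² = 23² ≡ 12; x³ + 43x + 33 = 6639 ≡ 12 (mod 47). 12 = 12.

yes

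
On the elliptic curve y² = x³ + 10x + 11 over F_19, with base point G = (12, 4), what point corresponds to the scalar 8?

Repeated addition: build up to 8G.
2G: tangent at (12, 4): λ = (3·12² + 10)/(2·4) ≡ 5/8. 8⁻¹ ≡ 12 (mod 19) since 8·12 = 96 ≡ 1, so λ ≡ 5·12 ≡ 3.
  x = λ² - 12 - 12 = 9 - 24 ≡ 4; y = λ·(12 - 4) - 4 ≡ 1. → (4, 1)
3G: (4, 1) + (12, 4). λ = (4 - 1)/(12 - 4) ≡ 3/8 mod 19. 8⁻¹ ≡ 12 (mod 19), so λ ≡ 17.
  x = λ² - 4 - 12 = 289 - 16 ≡ 7; y = λ·(4 - 7) - 1 ≡ 5. → (7, 5)
4G: (7, 5) + (12, 4). λ = (4 - 5)/(12 - 7) ≡ 18/5 mod 19. 5⁻¹ ≡ 4 (mod 19), so λ ≡ 15.
  x = λ² - 7 - 12 = 225 - 19 ≡ 16; y = λ·(7 - 16) - 5 ≡ 12. → (16, 12)
5G: (16, 12) + (12, 4). λ = (4 - 12)/(12 - 16) ≡ 11/15 mod 19. 15⁻¹ ≡ 14 (mod 19), so λ ≡ 2.
  x = λ² - 16 - 12 = 4 - 28 ≡ 14; y = λ·(16 - 14) - 12 ≡ 11. → (14, 11)
6G: (14, 11) + (12, 4). λ = (4 - 11)/(12 - 14) ≡ 12/17 mod 19. 17⁻¹ ≡ 9 (mod 19) since 17·9 = 153 ≡ 1, so λ ≡ 13.
  x = λ² - 14 - 12 = 169 - 26 ≡ 10; y = λ·(14 - 10) - 11 ≡ 3. → (10, 3)
7G: (10, 3) + (12, 4). λ = (4 - 3)/(12 - 10) ≡ 1/2 mod 19. 2⁻¹ ≡ 10 (mod 19), so λ ≡ 10.
  x = λ² - 10 - 12 = 100 - 22 ≡ 2; y = λ·(10 - 2) - 3 ≡ 1. → (2, 1)
8G: (2, 1) + (12, 4). λ = (4 - 1)/(12 - 2) ≡ 3/10 mod 19. 10⁻¹ ≡ 2 (mod 19) since 10·2 = 20 ≡ 1, so λ ≡ 6.
  x = λ² - 2 - 12 = 36 - 14 ≡ 3; y = λ·(2 - 3) - 1 ≡ 12. → (3, 12)

(3, 12)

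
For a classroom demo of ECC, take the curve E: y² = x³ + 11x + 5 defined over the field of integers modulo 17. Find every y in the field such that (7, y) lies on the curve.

0

x³ + 11x + 5 = 425 ≡ 0 (mod 17).
Only y = 0 satisfies y² ≡ 0.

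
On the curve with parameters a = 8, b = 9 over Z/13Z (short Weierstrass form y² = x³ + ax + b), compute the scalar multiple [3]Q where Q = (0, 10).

(8, 0)

Repeated addition: build up to 3Q.
2Q: tangent at (0, 10): λ = (3·0² + 8)/(2·10) ≡ 8/7. 7⁻¹ ≡ 2 (mod 13) since 7·2 = 14 ≡ 1, so λ ≡ 8·2 ≡ 3.
  x = λ² - 0 - 0 = 9 - 0 ≡ 9; y = λ·(0 - 9) - 10 ≡ 2. → (9, 2)
3Q: (9, 2) + (0, 10). λ = (10 - 2)/(0 - 9) ≡ 8/4 mod 13. 4⁻¹ ≡ 10 (mod 13) since 4·10 = 40 ≡ 1, so λ ≡ 2.
  x = λ² - 9 - 0 = 4 - 9 ≡ 8; y = λ·(9 - 8) - 2 ≡ 0. → (8, 0)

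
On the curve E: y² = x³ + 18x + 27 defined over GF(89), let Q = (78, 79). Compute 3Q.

Repeated addition: build up to 3Q.
2Q: tangent at (78, 79): λ = (3·78² + 18)/(2·79) ≡ 25/69. 69⁻¹ ≡ 40 (mod 89), so λ ≡ 25·40 ≡ 21.
  x = λ² - 78 - 78 = 441 - 156 ≡ 18; y = λ·(78 - 18) - 79 ≡ 24. → (18, 24)
3Q: (18, 24) + (78, 79). λ = (79 - 24)/(78 - 18) ≡ 55/60 mod 89. 60⁻¹ ≡ 46 (mod 89), so λ ≡ 38.
  x = λ² - 18 - 78 = 1444 - 96 ≡ 13; y = λ·(18 - 13) - 24 ≡ 77. → (13, 77)

(13, 77)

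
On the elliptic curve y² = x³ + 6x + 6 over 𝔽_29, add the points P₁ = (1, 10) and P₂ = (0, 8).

(1, 10) + (0, 8). λ = (8 - 10)/(0 - 1) ≡ 27/28 mod 29. 28⁻¹ ≡ 28 (mod 29) since 28·28 = 784 ≡ 1, so λ ≡ 2.
  x = λ² - 1 - 0 = 4 - 1 ≡ 3; y = λ·(1 - 3) - 10 ≡ 15. → (3, 15)

(3, 15)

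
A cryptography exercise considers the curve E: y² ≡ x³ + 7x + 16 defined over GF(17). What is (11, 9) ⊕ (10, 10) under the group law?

(11, 9) + (10, 10). λ = (10 - 9)/(10 - 11) ≡ 1/16 mod 17. 16⁻¹ ≡ 16 (mod 17), so λ ≡ 16.
  x = λ² - 11 - 10 = 256 - 21 ≡ 14; y = λ·(11 - 14) - 9 ≡ 11. → (14, 11)

(14, 11)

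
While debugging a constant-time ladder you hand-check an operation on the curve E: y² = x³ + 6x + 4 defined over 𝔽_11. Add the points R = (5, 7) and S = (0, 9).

(0, 2)

(5, 7) + (0, 9). λ = (9 - 7)/(0 - 5) ≡ 2/6 mod 11. 6⁻¹ ≡ 2 (mod 11), so λ ≡ 4.
  x = λ² - 5 - 0 = 16 - 5 ≡ 0; y = λ·(5 - 0) - 7 ≡ 2. → (0, 2)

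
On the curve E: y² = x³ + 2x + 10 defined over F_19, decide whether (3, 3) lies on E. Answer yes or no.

no

y² = 3² ≡ 9; x³ + 2x + 10 = 43 ≡ 5 (mod 19). 9 ≠ 5.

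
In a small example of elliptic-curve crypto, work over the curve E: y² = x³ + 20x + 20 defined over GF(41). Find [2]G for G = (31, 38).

tangent at (31, 38): λ = (3·31² + 20)/(2·38) ≡ 33/35. 35⁻¹ ≡ 34 (mod 41), so λ ≡ 33·34 ≡ 15.
  x = λ² - 31 - 31 = 225 - 62 ≡ 40; y = λ·(31 - 40) - 38 ≡ 32. → (40, 32)

(40, 32)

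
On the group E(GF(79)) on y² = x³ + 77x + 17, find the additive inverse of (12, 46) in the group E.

-(12, 46) = (12, -46 mod 79) = (12, 33).

(12, 33)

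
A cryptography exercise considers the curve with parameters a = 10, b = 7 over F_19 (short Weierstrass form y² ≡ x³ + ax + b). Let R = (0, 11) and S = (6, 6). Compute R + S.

(10, 10)

(0, 11) + (6, 6). λ = (6 - 11)/(6 - 0) ≡ 14/6 mod 19. 6⁻¹ ≡ 16 (mod 19), so λ ≡ 15.
  x = λ² - 0 - 6 = 225 - 6 ≡ 10; y = λ·(0 - 10) - 11 ≡ 10. → (10, 10)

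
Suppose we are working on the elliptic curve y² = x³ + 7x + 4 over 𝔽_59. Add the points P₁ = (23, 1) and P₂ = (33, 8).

(23, 1) + (33, 8). λ = (8 - 1)/(33 - 23) ≡ 7/10 mod 59. 10⁻¹ ≡ 6 (mod 59), so λ ≡ 42.
  x = λ² - 23 - 33 = 1764 - 56 ≡ 56; y = λ·(23 - 56) - 1 ≡ 29. → (56, 29)

(56, 29)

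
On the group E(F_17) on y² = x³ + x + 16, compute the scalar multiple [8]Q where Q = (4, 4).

(4, 13)

Repeated addition: build up to 8Q.
2Q: tangent at (4, 4): λ = (3·4² + 1)/(2·4) ≡ 15/8. 8⁻¹ ≡ 15 (mod 17), so λ ≡ 15·15 ≡ 4.
  x = λ² - 4 - 4 = 16 - 8 ≡ 8; y = λ·(4 - 8) - 4 ≡ 14. → (8, 14)
3Q: (8, 14) + (4, 4). λ = (4 - 14)/(4 - 8) ≡ 7/13 mod 17. 13⁻¹ ≡ 4 (mod 17), so λ ≡ 11.
  x = λ² - 8 - 4 = 121 - 12 ≡ 7; y = λ·(8 - 7) - 14 ≡ 14. → (7, 14)
4Q: (7, 14) + (4, 4). λ = (4 - 14)/(4 - 7) ≡ 7/14 mod 17. 14⁻¹ ≡ 11 (mod 17) since 14·11 = 154 ≡ 1, so λ ≡ 9.
  x = λ² - 7 - 4 = 81 - 11 ≡ 2; y = λ·(7 - 2) - 14 ≡ 14. → (2, 14)
5Q: (2, 14) + (4, 4). λ = (4 - 14)/(4 - 2) ≡ 7/2 mod 17. 2⁻¹ ≡ 9 (mod 17), so λ ≡ 12.
  x = λ² - 2 - 4 = 144 - 6 ≡ 2; y = λ·(2 - 2) - 14 ≡ 3. → (2, 3)
6Q: (2, 3) + (4, 4). λ = (4 - 3)/(4 - 2) ≡ 1/2 mod 17. 2⁻¹ ≡ 9 (mod 17), so λ ≡ 9.
  x = λ² - 2 - 4 = 81 - 6 ≡ 7; y = λ·(2 - 7) - 3 ≡ 3. → (7, 3)
7Q: (7, 3) + (4, 4). λ = (4 - 3)/(4 - 7) ≡ 1/14 mod 17. 14⁻¹ ≡ 11 (mod 17), so λ ≡ 11.
  x = λ² - 7 - 4 = 121 - 11 ≡ 8; y = λ·(7 - 8) - 3 ≡ 3. → (8, 3)
8Q: (8, 3) + (4, 4). λ = (4 - 3)/(4 - 8) ≡ 1/13 mod 17. 13⁻¹ ≡ 4 (mod 17) since 13·4 = 52 ≡ 1, so λ ≡ 4.
  x = λ² - 8 - 4 = 16 - 12 ≡ 4; y = λ·(8 - 4) - 3 ≡ 13. → (4, 13)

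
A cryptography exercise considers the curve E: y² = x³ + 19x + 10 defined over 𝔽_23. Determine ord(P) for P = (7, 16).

7

2P: tangent at (7, 16): λ = (3·7² + 19)/(2·16) ≡ 5/9. 9⁻¹ ≡ 18 (mod 23) since 9·18 = 162 ≡ 1, so λ ≡ 5·18 ≡ 21.
  x = λ² - 7 - 7 = 441 - 14 ≡ 13; y = λ·(7 - 13) - 16 ≡ 19. → (13, 19)
3P: (13, 19) + (7, 16). λ = (16 - 19)/(7 - 13) ≡ 20/17 mod 23. 17⁻¹ ≡ 19 (mod 23) since 17·19 = 323 ≡ 1, so λ ≡ 12.
  x = λ² - 13 - 7 = 144 - 20 ≡ 9; y = λ·(13 - 9) - 19 ≡ 6. → (9, 6)
4P: (9, 6) + (7, 16). λ = (16 - 6)/(7 - 9) ≡ 10/21 mod 23. 21⁻¹ ≡ 11 (mod 23), so λ ≡ 18.
  x = λ² - 9 - 7 = 324 - 16 ≡ 9; y = λ·(9 - 9) - 6 ≡ 17. → (9, 17)
5P: (9, 17) + (7, 16). λ = (16 - 17)/(7 - 9) ≡ 22/21 mod 23. 21⁻¹ ≡ 11 (mod 23), so λ ≡ 12.
  x = λ² - 9 - 7 = 144 - 16 ≡ 13; y = λ·(9 - 13) - 17 ≡ 4. → (13, 4)
6P: (13, 4) + (7, 16). λ = (16 - 4)/(7 - 13) ≡ 12/17 mod 23. 17⁻¹ ≡ 19 (mod 23), so λ ≡ 21.
  x = λ² - 13 - 7 = 441 - 20 ≡ 7; y = λ·(13 - 7) - 4 ≡ 7. → (7, 7)
7P: (7, 7) + (7, 16): same x and y₁ ≡ -y₂, so the sum is O.
7P = O, so the order is 7.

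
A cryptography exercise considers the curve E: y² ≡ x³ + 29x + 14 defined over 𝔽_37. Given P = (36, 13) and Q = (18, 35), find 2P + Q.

First 2P:
Repeated addition: build up to 2P.
2P: tangent at (36, 13): λ = (3·36² + 29)/(2·13) ≡ 32/26. 26⁻¹ ≡ 10 (mod 37), so λ ≡ 32·10 ≡ 24.
  x = λ² - 36 - 36 = 576 - 72 ≡ 23; y = λ·(36 - 23) - 13 ≡ 3. → (23, 3)
2P = (23, 3).
Finally 2P + Q:
(23, 3) + (18, 35). λ = (35 - 3)/(18 - 23) ≡ 32/32 mod 37. 32⁻¹ ≡ 22 (mod 37) since 32·22 = 704 ≡ 1, so λ ≡ 1.
  x = λ² - 23 - 18 = 1 - 41 ≡ 34; y = λ·(23 - 34) - 3 ≡ 23. → (34, 23)

(34, 23)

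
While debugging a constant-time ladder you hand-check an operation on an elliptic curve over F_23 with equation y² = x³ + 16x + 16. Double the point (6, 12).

(0, 19)

tangent at (6, 12): λ = (3·6² + 16)/(2·12) ≡ 9/1. 1⁻¹ ≡ 1 (mod 23), so λ ≡ 9·1 ≡ 9.
  x = λ² - 6 - 6 = 81 - 12 ≡ 0; y = λ·(6 - 0) - 12 ≡ 19. → (0, 19)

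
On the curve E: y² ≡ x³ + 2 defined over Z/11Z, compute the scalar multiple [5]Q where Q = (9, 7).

(9, 4)

Repeated addition: build up to 5Q.
2Q: tangent at (9, 7): λ = (3·9² + 0)/(2·7) ≡ 1/3. 3⁻¹ ≡ 4 (mod 11) since 3·4 = 12 ≡ 1, so λ ≡ 1·4 ≡ 4.
  x = λ² - 9 - 9 = 16 - 18 ≡ 9; y = λ·(9 - 9) - 7 ≡ 4. → (9, 4)
3Q: (9, 4) + (9, 7): same x and y₁ ≡ -y₂, so the sum is 𝒪.
4Q: 𝒪 + (9, 7) = (9, 7) (identity).
5Q: tangent at (9, 7): λ = (3·9² + 0)/(2·7) ≡ 1/3. 3⁻¹ ≡ 4 (mod 11) since 3·4 = 12 ≡ 1, so λ ≡ 1·4 ≡ 4.
  x = λ² - 9 - 9 = 16 - 18 ≡ 9; y = λ·(9 - 9) - 7 ≡ 4. → (9, 4)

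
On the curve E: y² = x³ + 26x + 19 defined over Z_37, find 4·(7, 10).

(21, 13)

Write Q = (7, 10).
Repeated addition: build up to 4Q.
2Q: tangent at (7, 10): λ = (3·7² + 26)/(2·10) ≡ 25/20. 20⁻¹ ≡ 13 (mod 37), so λ ≡ 25·13 ≡ 29.
  x = λ² - 7 - 7 = 841 - 14 ≡ 13; y = λ·(7 - 13) - 10 ≡ 1. → (13, 1)
3Q: (13, 1) + (7, 10). λ = (10 - 1)/(7 - 13) ≡ 9/31 mod 37. 31⁻¹ ≡ 6 (mod 37), so λ ≡ 17.
  x = λ² - 13 - 7 = 289 - 20 ≡ 10; y = λ·(13 - 10) - 1 ≡ 13. → (10, 13)
4Q: (10, 13) + (7, 10). λ = (10 - 13)/(7 - 10) ≡ 34/34 mod 37. 34⁻¹ ≡ 12 (mod 37) since 34·12 = 408 ≡ 1, so λ ≡ 1.
  x = λ² - 10 - 7 = 1 - 17 ≡ 21; y = λ·(10 - 21) - 13 ≡ 13. → (21, 13)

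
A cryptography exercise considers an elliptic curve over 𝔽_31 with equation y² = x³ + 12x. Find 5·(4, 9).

Write G = (4, 9).
Repeated addition: build up to 5G.
2G: tangent at (4, 9): λ = (3·4² + 12)/(2·9) ≡ 29/18. 18⁻¹ ≡ 19 (mod 31), so λ ≡ 29·19 ≡ 24.
  x = λ² - 4 - 4 = 576 - 8 ≡ 10; y = λ·(4 - 10) - 9 ≡ 2. → (10, 2)
3G: (10, 2) + (4, 9). λ = (9 - 2)/(4 - 10) ≡ 7/25 mod 31. 25⁻¹ ≡ 5 (mod 31) since 25·5 = 125 ≡ 1, so λ ≡ 4.
  x = λ² - 10 - 4 = 16 - 14 ≡ 2; y = λ·(10 - 2) - 2 ≡ 30. → (2, 30)
4G: (2, 30) + (4, 9). λ = (9 - 30)/(4 - 2) ≡ 10/2 mod 31. 2⁻¹ ≡ 16 (mod 31), so λ ≡ 5.
  x = λ² - 2 - 4 = 25 - 6 ≡ 19; y = λ·(2 - 19) - 30 ≡ 9. → (19, 9)
5G: (19, 9) + (4, 9). λ = (9 - 9)/(4 - 19) ≡ 0/16 mod 31. 16⁻¹ ≡ 2 (mod 31) since 16·2 = 32 ≡ 1, so λ ≡ 0.
  x = λ² - 19 - 4 = 0 - 23 ≡ 8; y = λ·(19 - 8) - 9 ≡ 22. → (8, 22)

(8, 22)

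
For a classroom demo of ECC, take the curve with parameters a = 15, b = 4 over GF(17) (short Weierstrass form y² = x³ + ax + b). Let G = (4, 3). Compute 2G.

tangent at (4, 3): λ = (3·4² + 15)/(2·3) ≡ 12/6. 6⁻¹ ≡ 3 (mod 17), so λ ≡ 12·3 ≡ 2.
  x = λ² - 4 - 4 = 4 - 8 ≡ 13; y = λ·(4 - 13) - 3 ≡ 13. → (13, 13)

(13, 13)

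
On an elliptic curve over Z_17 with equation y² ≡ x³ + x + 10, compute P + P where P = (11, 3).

tangent at (11, 3): λ = (3·11² + 1)/(2·3) ≡ 7/6. 6⁻¹ ≡ 3 (mod 17), so λ ≡ 7·3 ≡ 4.
  x = λ² - 11 - 11 = 16 - 22 ≡ 11; y = λ·(11 - 11) - 3 ≡ 14. → (11, 14)

(11, 14)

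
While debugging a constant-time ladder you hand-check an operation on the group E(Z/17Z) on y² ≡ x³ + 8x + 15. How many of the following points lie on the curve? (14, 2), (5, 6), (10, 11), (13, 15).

(14, 2): 2² ≡ 4, rhs ≡ 15 → off.
(5, 6): 6² ≡ 2, rhs ≡ 10 → off.
(10, 11): 11² ≡ 2, rhs ≡ 7 → off.
(13, 15): 15² ≡ 4, rhs ≡ 4 → on.

1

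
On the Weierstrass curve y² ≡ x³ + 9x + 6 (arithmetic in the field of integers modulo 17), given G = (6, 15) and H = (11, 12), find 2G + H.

(13, 12)

First 2G:
Repeated addition: build up to 2G.
2G: tangent at (6, 15): λ = (3·6² + 9)/(2·15) ≡ 15/13. 13⁻¹ ≡ 4 (mod 17), so λ ≡ 15·4 ≡ 9.
  x = λ² - 6 - 6 = 81 - 12 ≡ 1; y = λ·(6 - 1) - 15 ≡ 13. → (1, 13)
2G = (1, 13).
Finally 2G + H:
(1, 13) + (11, 12). λ = (12 - 13)/(11 - 1) ≡ 16/10 mod 17. 10⁻¹ ≡ 12 (mod 17), so λ ≡ 5.
  x = λ² - 1 - 11 = 25 - 12 ≡ 13; y = λ·(1 - 13) - 13 ≡ 12. → (13, 12)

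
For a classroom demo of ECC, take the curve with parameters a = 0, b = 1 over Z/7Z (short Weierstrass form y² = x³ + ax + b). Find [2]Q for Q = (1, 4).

(0, 6)

tangent at (1, 4): λ = (3·1² + 0)/(2·4) ≡ 3/1. 1⁻¹ ≡ 1 (mod 7) since 1·1 = 1 ≡ 1, so λ ≡ 3·1 ≡ 3.
  x = λ² - 1 - 1 = 9 - 2 ≡ 0; y = λ·(1 - 0) - 4 ≡ 6. → (0, 6)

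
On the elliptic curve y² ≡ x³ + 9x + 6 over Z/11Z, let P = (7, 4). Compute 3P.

Repeated addition: build up to 3P.
2P: tangent at (7, 4): λ = (3·7² + 9)/(2·4) ≡ 2/8. 8⁻¹ ≡ 7 (mod 11), so λ ≡ 2·7 ≡ 3.
  x = λ² - 7 - 7 = 9 - 14 ≡ 6; y = λ·(7 - 6) - 4 ≡ 10. → (6, 10)
3P: (6, 10) + (7, 4). λ = (4 - 10)/(7 - 6) ≡ 5/1 mod 11. 1⁻¹ ≡ 1 (mod 11), so λ ≡ 5.
  x = λ² - 6 - 7 = 25 - 13 ≡ 1; y = λ·(6 - 1) - 10 ≡ 4. → (1, 4)

(1, 4)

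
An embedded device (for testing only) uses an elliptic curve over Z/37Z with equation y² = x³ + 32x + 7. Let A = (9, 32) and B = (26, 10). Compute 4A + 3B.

(22, 0)

First 4A:
Double-and-add on 4 = (100)₂. Start with A = (9, 32) for the leading 1-bit.
double: tangent at (9, 32): λ = (3·9² + 32)/(2·32) ≡ 16/27. 27⁻¹ ≡ 11 (mod 37), so λ ≡ 16·11 ≡ 28.
  x = λ² - 9 - 9 = 784 - 18 ≡ 26; y = λ·(9 - 26) - 32 ≡ 10. → (26, 10)
double: tangent at (26, 10): λ = (3·26² + 32)/(2·10) ≡ 25/20. 20⁻¹ ≡ 13 (mod 37) since 20·13 = 260 ≡ 1, so λ ≡ 25·13 ≡ 29.
  x = λ² - 26 - 26 = 841 - 52 ≡ 12; y = λ·(26 - 12) - 10 ≡ 26. → (12, 26)
4A = (12, 26).
Next 3B:
Repeated addition: build up to 3B.
2B: tangent at (26, 10): λ = (3·26² + 32)/(2·10) ≡ 25/20. 20⁻¹ ≡ 13 (mod 37) since 20·13 = 260 ≡ 1, so λ ≡ 25·13 ≡ 29.
  x = λ² - 26 - 26 = 841 - 52 ≡ 12; y = λ·(26 - 12) - 10 ≡ 26. → (12, 26)
3B: (12, 26) + (26, 10). λ = (10 - 26)/(26 - 12) ≡ 21/14 mod 37. 14⁻¹ ≡ 8 (mod 37), so λ ≡ 20.
  x = λ² - 12 - 26 = 400 - 38 ≡ 29; y = λ·(12 - 29) - 26 ≡ 4. → (29, 4)
3B = (29, 4).
Finally 4A + 3B:
(12, 26) + (29, 4). λ = (4 - 26)/(29 - 12) ≡ 15/17 mod 37. 17⁻¹ ≡ 24 (mod 37) since 17·24 = 408 ≡ 1, so λ ≡ 27.
  x = λ² - 12 - 29 = 729 - 41 ≡ 22; y = λ·(12 - 22) - 26 ≡ 0. → (22, 0)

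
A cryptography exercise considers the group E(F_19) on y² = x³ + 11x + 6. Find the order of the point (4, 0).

2P: (4, 0) + (4, 0): same x and y₁ ≡ -y₂, so the sum is O.
2P = O, so the order is 2.

2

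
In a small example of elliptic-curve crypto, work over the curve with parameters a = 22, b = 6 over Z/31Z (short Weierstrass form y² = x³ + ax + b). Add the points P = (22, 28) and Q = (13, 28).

(22, 28) + (13, 28). λ = (28 - 28)/(13 - 22) ≡ 0/22 mod 31. 22⁻¹ ≡ 24 (mod 31) since 22·24 = 528 ≡ 1, so λ ≡ 0.
  x = λ² - 22 - 13 = 0 - 35 ≡ 27; y = λ·(22 - 27) - 28 ≡ 3. → (27, 3)

(27, 3)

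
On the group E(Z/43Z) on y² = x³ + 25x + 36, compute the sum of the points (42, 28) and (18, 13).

(42, 28) + (18, 13). λ = (13 - 28)/(18 - 42) ≡ 28/19 mod 43. 19⁻¹ ≡ 34 (mod 43), so λ ≡ 6.
  x = λ² - 42 - 18 = 36 - 60 ≡ 19; y = λ·(42 - 19) - 28 ≡ 24. → (19, 24)

(19, 24)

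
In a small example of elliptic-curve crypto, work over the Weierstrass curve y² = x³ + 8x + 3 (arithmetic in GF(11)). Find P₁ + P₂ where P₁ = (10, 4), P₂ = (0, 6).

(10, 4) + (0, 6). λ = (6 - 4)/(0 - 10) ≡ 2/1 mod 11. 1⁻¹ ≡ 1 (mod 11) since 1·1 = 1 ≡ 1, so λ ≡ 2.
  x = λ² - 10 - 0 = 4 - 10 ≡ 5; y = λ·(10 - 5) - 4 ≡ 6. → (5, 6)

(5, 6)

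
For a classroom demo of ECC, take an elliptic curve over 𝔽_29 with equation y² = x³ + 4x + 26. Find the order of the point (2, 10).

2P: tangent at (2, 10): λ = (3·2² + 4)/(2·10) ≡ 16/20. 20⁻¹ ≡ 16 (mod 29) since 20·16 = 320 ≡ 1, so λ ≡ 16·16 ≡ 24.
  x = λ² - 2 - 2 = 576 - 4 ≡ 21; y = λ·(2 - 21) - 10 ≡ 27. → (21, 27)
3P: (21, 27) + (2, 10). λ = (10 - 27)/(2 - 21) ≡ 12/10 mod 29. 10⁻¹ ≡ 3 (mod 29) since 10·3 = 30 ≡ 1, so λ ≡ 7.
  x = λ² - 21 - 2 = 49 - 23 ≡ 26; y = λ·(21 - 26) - 27 ≡ 25. → (26, 25)
4P: (26, 25) + (2, 10). λ = (10 - 25)/(2 - 26) ≡ 14/5 mod 29. 5⁻¹ ≡ 6 (mod 29) since 5·6 = 30 ≡ 1, so λ ≡ 26.
  x = λ² - 26 - 2 = 676 - 28 ≡ 10; y = λ·(26 - 10) - 25 ≡ 14. → (10, 14)
5P: (10, 14) + (2, 10). λ = (10 - 14)/(2 - 10) ≡ 25/21 mod 29. 21⁻¹ ≡ 18 (mod 29) since 21·18 = 378 ≡ 1, so λ ≡ 15.
  x = λ² - 10 - 2 = 225 - 12 ≡ 10; y = λ·(10 - 10) - 14 ≡ 15. → (10, 15)
6P: (10, 15) + (2, 10). λ = (10 - 15)/(2 - 10) ≡ 24/21 mod 29. 21⁻¹ ≡ 18 (mod 29) since 21·18 = 378 ≡ 1, so λ ≡ 26.
  x = λ² - 10 - 2 = 676 - 12 ≡ 26; y = λ·(10 - 26) - 15 ≡ 4. → (26, 4)
7P: (26, 4) + (2, 10). λ = (10 - 4)/(2 - 26) ≡ 6/5 mod 29. 5⁻¹ ≡ 6 (mod 29), so λ ≡ 7.
  x = λ² - 26 - 2 = 49 - 28 ≡ 21; y = λ·(26 - 21) - 4 ≡ 2. → (21, 2)
8P: (21, 2) + (2, 10). λ = (10 - 2)/(2 - 21) ≡ 8/10 mod 29. 10⁻¹ ≡ 3 (mod 29) since 10·3 = 30 ≡ 1, so λ ≡ 24.
  x = λ² - 21 - 2 = 576 - 23 ≡ 2; y = λ·(21 - 2) - 2 ≡ 19. → (2, 19)
9P: (2, 19) + (2, 10): same x and y₁ ≡ -y₂, so the sum is O.
9P = O, so the order is 9.

9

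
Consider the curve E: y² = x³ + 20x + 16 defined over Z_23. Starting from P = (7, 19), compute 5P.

Double-and-add on 5 = (101)₂. Start with P = (7, 19) for the leading 1-bit.
double: tangent at (7, 19): λ = (3·7² + 20)/(2·19) ≡ 6/15. 15⁻¹ ≡ 20 (mod 23) since 15·20 = 300 ≡ 1, so λ ≡ 6·20 ≡ 5.
  x = λ² - 7 - 7 = 25 - 14 ≡ 11; y = λ·(7 - 11) - 19 ≡ 7. → (11, 7)
double: tangent at (11, 7): λ = (3·11² + 20)/(2·7) ≡ 15/14. 14⁻¹ ≡ 5 (mod 23), so λ ≡ 15·5 ≡ 6.
  x = λ² - 11 - 11 = 36 - 22 ≡ 14; y = λ·(11 - 14) - 7 ≡ 21. → (14, 21)
add P: (14, 21) + (7, 19). λ = (19 - 21)/(7 - 14) ≡ 21/16 mod 23. 16⁻¹ ≡ 13 (mod 23) since 16·13 = 208 ≡ 1, so λ ≡ 20.
  x = λ² - 14 - 7 = 400 - 21 ≡ 11; y = λ·(14 - 11) - 21 ≡ 16. → (11, 16)

(11, 16)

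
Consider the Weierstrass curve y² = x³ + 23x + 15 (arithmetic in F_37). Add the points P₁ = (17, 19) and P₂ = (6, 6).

(17, 19) + (6, 6). λ = (6 - 19)/(6 - 17) ≡ 24/26 mod 37. 26⁻¹ ≡ 10 (mod 37) since 26·10 = 260 ≡ 1, so λ ≡ 18.
  x = λ² - 17 - 6 = 324 - 23 ≡ 5; y = λ·(17 - 5) - 19 ≡ 12. → (5, 12)

(5, 12)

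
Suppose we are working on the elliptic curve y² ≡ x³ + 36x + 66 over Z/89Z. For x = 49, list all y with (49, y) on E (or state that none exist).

none

x³ + 36x + 66 = 119479 ≡ 41 (mod 89).
41 is a non-residue mod 89; no y exists.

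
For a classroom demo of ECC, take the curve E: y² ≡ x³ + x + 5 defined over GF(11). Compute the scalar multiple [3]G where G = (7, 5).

Repeated addition: build up to 3G.
2G: tangent at (7, 5): λ = (3·7² + 1)/(2·5) ≡ 5/10. 10⁻¹ ≡ 10 (mod 11) since 10·10 = 100 ≡ 1, so λ ≡ 5·10 ≡ 6.
  x = λ² - 7 - 7 = 36 - 14 ≡ 0; y = λ·(7 - 0) - 5 ≡ 4. → (0, 4)
3G: (0, 4) + (7, 5). λ = (5 - 4)/(7 - 0) ≡ 1/7 mod 11. 7⁻¹ ≡ 8 (mod 11), so λ ≡ 8.
  x = λ² - 0 - 7 = 64 - 7 ≡ 2; y = λ·(0 - 2) - 4 ≡ 2. → (2, 2)

(2, 2)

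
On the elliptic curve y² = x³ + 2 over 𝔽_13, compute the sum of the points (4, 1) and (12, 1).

(10, 12)

(4, 1) + (12, 1). λ = (1 - 1)/(12 - 4) ≡ 0/8 mod 13. 8⁻¹ ≡ 5 (mod 13), so λ ≡ 0.
  x = λ² - 4 - 12 = 0 - 16 ≡ 10; y = λ·(4 - 10) - 1 ≡ 12. → (10, 12)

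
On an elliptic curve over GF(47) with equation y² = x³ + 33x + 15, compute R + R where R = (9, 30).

tangent at (9, 30): λ = (3·9² + 33)/(2·30) ≡ 41/13. 13⁻¹ ≡ 29 (mod 47) since 13·29 = 377 ≡ 1, so λ ≡ 41·29 ≡ 14.
  x = λ² - 9 - 9 = 196 - 18 ≡ 37; y = λ·(9 - 37) - 30 ≡ 1. → (37, 1)

(37, 1)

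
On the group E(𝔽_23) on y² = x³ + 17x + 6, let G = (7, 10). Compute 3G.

Repeated addition: build up to 3G.
2G: tangent at (7, 10): λ = (3·7² + 17)/(2·10) ≡ 3/20. 20⁻¹ ≡ 15 (mod 23), so λ ≡ 3·15 ≡ 22.
  x = λ² - 7 - 7 = 484 - 14 ≡ 10; y = λ·(7 - 10) - 10 ≡ 16. → (10, 16)
3G: (10, 16) + (7, 10). λ = (10 - 16)/(7 - 10) ≡ 17/20 mod 23. 20⁻¹ ≡ 15 (mod 23), so λ ≡ 2.
  x = λ² - 10 - 7 = 4 - 17 ≡ 10; y = λ·(10 - 10) - 16 ≡ 7. → (10, 7)

(10, 7)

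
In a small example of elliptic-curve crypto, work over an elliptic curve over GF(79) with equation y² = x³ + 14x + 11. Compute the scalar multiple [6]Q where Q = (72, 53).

Repeated addition: build up to 6Q.
2Q: tangent at (72, 53): λ = (3·72² + 14)/(2·53) ≡ 3/27. 27⁻¹ ≡ 41 (mod 79) since 27·41 = 1107 ≡ 1, so λ ≡ 3·41 ≡ 44.
  x = λ² - 72 - 72 = 1936 - 144 ≡ 54; y = λ·(72 - 54) - 53 ≡ 28. → (54, 28)
3Q: (54, 28) + (72, 53). λ = (53 - 28)/(72 - 54) ≡ 25/18 mod 79. 18⁻¹ ≡ 22 (mod 79), so λ ≡ 76.
  x = λ² - 54 - 72 = 5776 - 126 ≡ 41; y = λ·(54 - 41) - 28 ≡ 12. → (41, 12)
4Q: (41, 12) + (72, 53). λ = (53 - 12)/(72 - 41) ≡ 41/31 mod 79. 31⁻¹ ≡ 51 (mod 79) since 31·51 = 1581 ≡ 1, so λ ≡ 37.
  x = λ² - 41 - 72 = 1369 - 113 ≡ 71; y = λ·(41 - 71) - 12 ≡ 63. → (71, 63)
5Q: (71, 63) + (72, 53). λ = (53 - 63)/(72 - 71) ≡ 69/1 mod 79. 1⁻¹ ≡ 1 (mod 79) since 1·1 = 1 ≡ 1, so λ ≡ 69.
  x = λ² - 71 - 72 = 4761 - 143 ≡ 36; y = λ·(71 - 36) - 63 ≡ 61. → (36, 61)
6Q: (36, 61) + (72, 53). λ = (53 - 61)/(72 - 36) ≡ 71/36 mod 79. 36⁻¹ ≡ 11 (mod 79), so λ ≡ 70.
  x = λ² - 36 - 72 = 4900 - 108 ≡ 52; y = λ·(36 - 52) - 61 ≡ 4. → (52, 4)

(52, 4)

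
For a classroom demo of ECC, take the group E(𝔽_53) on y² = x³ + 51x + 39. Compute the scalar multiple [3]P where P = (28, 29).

Repeated addition: build up to 3P.
2P: tangent at (28, 29): λ = (3·28² + 51)/(2·29) ≡ 18/5. 5⁻¹ ≡ 32 (mod 53) since 5·32 = 160 ≡ 1, so λ ≡ 18·32 ≡ 46.
  x = λ² - 28 - 28 = 2116 - 56 ≡ 46; y = λ·(28 - 46) - 29 ≡ 44. → (46, 44)
3P: (46, 44) + (28, 29). λ = (29 - 44)/(28 - 46) ≡ 38/35 mod 53. 35⁻¹ ≡ 50 (mod 53), so λ ≡ 45.
  x = λ² - 46 - 28 = 2025 - 74 ≡ 43; y = λ·(46 - 43) - 44 ≡ 38. → (43, 38)

(43, 38)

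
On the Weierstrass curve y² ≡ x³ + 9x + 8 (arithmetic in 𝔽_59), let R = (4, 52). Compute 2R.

tangent at (4, 52): λ = (3·4² + 9)/(2·52) ≡ 57/45. 45⁻¹ ≡ 21 (mod 59), so λ ≡ 57·21 ≡ 17.
  x = λ² - 4 - 4 = 289 - 8 ≡ 45; y = λ·(4 - 45) - 52 ≡ 18. → (45, 18)

(45, 18)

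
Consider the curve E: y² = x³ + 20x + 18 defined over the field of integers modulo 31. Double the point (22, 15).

(26, 14)

tangent at (22, 15): λ = (3·22² + 20)/(2·15) ≡ 15/30. 30⁻¹ ≡ 30 (mod 31), so λ ≡ 15·30 ≡ 16.
  x = λ² - 22 - 22 = 256 - 44 ≡ 26; y = λ·(22 - 26) - 15 ≡ 14. → (26, 14)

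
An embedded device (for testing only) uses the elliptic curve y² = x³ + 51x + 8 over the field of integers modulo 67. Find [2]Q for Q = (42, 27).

(64, 37)

tangent at (42, 27): λ = (3·42² + 51)/(2·27) ≡ 50/54. 54⁻¹ ≡ 36 (mod 67), so λ ≡ 50·36 ≡ 58.
  x = λ² - 42 - 42 = 3364 - 84 ≡ 64; y = λ·(42 - 64) - 27 ≡ 37. → (64, 37)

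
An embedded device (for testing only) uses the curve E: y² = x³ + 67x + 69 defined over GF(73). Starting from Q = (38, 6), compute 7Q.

(24, 5)

Repeated addition: build up to 7Q.
2Q: tangent at (38, 6): λ = (3·38² + 67)/(2·6) ≡ 19/12. 12⁻¹ ≡ 67 (mod 73), so λ ≡ 19·67 ≡ 32.
  x = λ² - 38 - 38 = 1024 - 76 ≡ 72; y = λ·(38 - 72) - 6 ≡ 1. → (72, 1)
3Q: (72, 1) + (38, 6). λ = (6 - 1)/(38 - 72) ≡ 5/39 mod 73. 39⁻¹ ≡ 15 (mod 73), so λ ≡ 2.
  x = λ² - 72 - 38 = 4 - 110 ≡ 40; y = λ·(72 - 40) - 1 ≡ 63. → (40, 63)
4Q: (40, 63) + (38, 6). λ = (6 - 63)/(38 - 40) ≡ 16/71 mod 73. 71⁻¹ ≡ 36 (mod 73), so λ ≡ 65.
  x = λ² - 40 - 38 = 4225 - 78 ≡ 59; y = λ·(40 - 59) - 63 ≡ 16. → (59, 16)
5Q: (59, 16) + (38, 6). λ = (6 - 16)/(38 - 59) ≡ 63/52 mod 73. 52⁻¹ ≡ 66 (mod 73) since 52·66 = 3432 ≡ 1, so λ ≡ 70.
  x = λ² - 59 - 38 = 4900 - 97 ≡ 58; y = λ·(59 - 58) - 16 ≡ 54. → (58, 54)
6Q: (58, 54) + (38, 6). λ = (6 - 54)/(38 - 58) ≡ 25/53 mod 73. 53⁻¹ ≡ 62 (mod 73), so λ ≡ 17.
  x = λ² - 58 - 38 = 289 - 96 ≡ 47; y = λ·(58 - 47) - 54 ≡ 60. → (47, 60)
7Q: (47, 60) + (38, 6). λ = (6 - 60)/(38 - 47) ≡ 19/64 mod 73. 64⁻¹ ≡ 8 (mod 73) since 64·8 = 512 ≡ 1, so λ ≡ 6.
  x = λ² - 47 - 38 = 36 - 85 ≡ 24; y = λ·(47 - 24) - 60 ≡ 5. → (24, 5)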